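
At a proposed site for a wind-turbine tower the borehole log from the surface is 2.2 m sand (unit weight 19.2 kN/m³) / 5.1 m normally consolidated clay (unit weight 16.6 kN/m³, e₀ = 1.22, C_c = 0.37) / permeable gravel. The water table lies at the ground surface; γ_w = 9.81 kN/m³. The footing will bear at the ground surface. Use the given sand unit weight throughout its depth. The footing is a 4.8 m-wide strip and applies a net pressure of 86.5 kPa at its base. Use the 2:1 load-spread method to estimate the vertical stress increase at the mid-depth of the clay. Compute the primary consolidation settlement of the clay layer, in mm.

Mid-depth of clay below the ground surface: z = 2.2 + 5.1/2 = 4.75 m.
Total vertical stress at mid-clay: σ_v = 19.2×2.2 + 16.6×2.55 = 84.57 kPa.
Pore pressure: u = 9.81×(4.75 − 0) = 46.598 kPa.
Initial effective stress: σ'_0 = σ_v − u = 84.57 − 46.598 = 37.972 kPa.
Stress increase at mid-clay by the 2:1 spreading method:
Δσ = qB/(B+z) = 86.5×4.8/(4.8+4.75) = 43.476 kPa
Final effective stress: σ'_f = σ'_0 + Δσ = 37.972 + 43.476 = 81.448 kPa.
Normally consolidated clay, so the full stress increment lies on the virgin compression line:
S_c = C_c·H/(1+e₀)·log₁₀(σ'_f/σ'_0) = 0.37×5.1/(1+1.22)×log₁₀(81.448/37.972)
    = 0.85 × 0.33142 = 0.2817 m

S_c ≈ 282 mm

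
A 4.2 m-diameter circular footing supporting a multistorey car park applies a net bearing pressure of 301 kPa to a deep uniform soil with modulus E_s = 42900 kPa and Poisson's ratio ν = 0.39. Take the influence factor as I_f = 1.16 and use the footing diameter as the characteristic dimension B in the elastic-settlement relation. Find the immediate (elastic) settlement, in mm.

S_e ≈ 29 mm

Immediate (elastic) settlement: S_e = q·B·(1−ν²)/E_s · I_f.
S_e = 301 × 4.2 × (1 − 0.39²) / 42900 × 1.16
    = 301 × 4.2 × 0.8479 / 42900 × 1.16
    = 0.02898 m = 28.98 mm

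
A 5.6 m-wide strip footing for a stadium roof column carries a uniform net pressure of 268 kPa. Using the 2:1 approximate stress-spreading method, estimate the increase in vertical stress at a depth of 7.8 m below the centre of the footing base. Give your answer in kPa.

By the 2:1 method the load spreads at 1 horizontal : 2 vertical, so at depth z the loaded area has grown by z in each plan dimension:
Δσ = qB/(B+z) = 268×5.6/(5.6+7.8) = 112 kPa

Δσ_z ≈ 112 kPa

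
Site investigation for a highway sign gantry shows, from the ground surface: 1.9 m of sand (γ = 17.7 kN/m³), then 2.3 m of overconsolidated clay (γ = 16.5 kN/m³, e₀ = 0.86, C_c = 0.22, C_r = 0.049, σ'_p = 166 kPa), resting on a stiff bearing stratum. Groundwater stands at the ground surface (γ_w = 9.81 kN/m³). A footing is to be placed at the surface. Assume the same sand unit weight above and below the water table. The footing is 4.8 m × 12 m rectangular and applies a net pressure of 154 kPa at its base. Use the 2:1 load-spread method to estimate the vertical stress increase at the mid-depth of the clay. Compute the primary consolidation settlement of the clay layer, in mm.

S_c ≈ 38.4 mm

Mid-depth of clay below the ground surface: z = 1.9 + 2.3/2 = 3.05 m.
Total vertical stress at mid-clay: σ_v = 17.7×1.9 + 16.5×1.15 = 52.605 kPa.
Pore pressure: u = 9.81×(3.05 − 0) = 29.921 kPa.
Initial effective stress: σ'_0 = σ_v − u = 52.605 − 29.921 = 22.684 kPa.
Stress increase at mid-clay by the 2:1 spreading method:
Δσ = qBL/((B+z)(L+z)) = 154×4.8×12/((4.8+3.05)(12+3.05)) = 75.082 kPa
Final effective stress: σ'_f = 22.684 + 75.082 = 97.766 kPa.
σ'_f = 97.766 ≤ σ'_p = 166 kPa, so the clay remains overconsolidated and only the recompression index applies:
S_c = C_r·H/(1+e₀)·log₁₀(σ'_f/σ'_0) = 0.049×2.3/1.86×log₁₀(97.766/22.684)
    = 0.060593 × 0.63447 = 0.03844 m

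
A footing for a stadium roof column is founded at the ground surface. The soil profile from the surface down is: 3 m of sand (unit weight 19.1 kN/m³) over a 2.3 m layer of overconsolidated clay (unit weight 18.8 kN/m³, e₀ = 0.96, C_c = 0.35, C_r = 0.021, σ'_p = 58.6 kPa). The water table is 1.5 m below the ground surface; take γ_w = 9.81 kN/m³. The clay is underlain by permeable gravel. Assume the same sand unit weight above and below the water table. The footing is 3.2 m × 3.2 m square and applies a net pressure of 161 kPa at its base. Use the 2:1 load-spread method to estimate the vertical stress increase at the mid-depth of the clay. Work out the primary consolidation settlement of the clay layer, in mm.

S_c ≈ 64.1 mm

Mid-depth of clay below the ground surface: z = 3 + 2.3/2 = 4.15 m.
Total vertical stress at mid-clay: σ_v = 19.1×3 + 18.8×1.15 = 78.92 kPa.
Pore pressure: u = 9.81×(4.15 − 1.5) = 25.997 kPa.
Initial effective stress: σ'_0 = σ_v − u = 78.92 − 25.997 = 52.923 kPa.
Stress increase at mid-clay by the 2:1 spreading method:
Δσ = qBL/((B+z)(L+z)) = 161×3.2×3.2/((3.2+4.15)(3.2+4.15)) = 30.518 kPa
Final effective stress: σ'_f = 52.923 + 30.518 = 83.441 kPa.
σ'_f = 83.441 > σ'_p = 58.6 kPa, so the stress path crosses the preconsolidation pressure — recompression up to σ'_p, then virgin compression beyond:
S_c = H/(1+e₀)·[C_r·log₁₀(σ'_p/σ'_0) + C_c·log₁₀(σ'_f/σ'_p)]
    = 2.3/1.96 × [0.021×log₁₀(58.6/52.923) + 0.35×log₁₀(83.441/58.6)]
    = 1.1735 × [0.00092932 + 0.053719] = 0.06413 m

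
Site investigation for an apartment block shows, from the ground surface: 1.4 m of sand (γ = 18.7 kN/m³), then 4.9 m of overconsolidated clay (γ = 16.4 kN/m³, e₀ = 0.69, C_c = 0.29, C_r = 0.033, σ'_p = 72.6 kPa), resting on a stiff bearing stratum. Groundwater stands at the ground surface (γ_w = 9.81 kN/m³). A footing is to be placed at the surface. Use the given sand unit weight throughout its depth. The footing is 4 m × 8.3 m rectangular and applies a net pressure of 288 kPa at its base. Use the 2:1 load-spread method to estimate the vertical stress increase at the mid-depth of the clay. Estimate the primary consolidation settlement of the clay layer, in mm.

S_c ≈ 248 mm

Mid-depth of clay below the ground surface: z = 1.4 + 4.9/2 = 3.85 m.
Total vertical stress at mid-clay: σ_v = 18.7×1.4 + 16.4×2.45 = 66.36 kPa.
Pore pressure: u = 9.81×(3.85 − 0) = 37.769 kPa.
Initial effective stress: σ'_0 = σ_v − u = 66.36 − 37.769 = 28.591 kPa.
Stress increase at mid-clay by the 2:1 spreading method:
Δσ = qBL/((B+z)(L+z)) = 288×4×8.3/((4+3.85)(8.3+3.85)) = 100.25 kPa
Final effective stress: σ'_f = 28.591 + 100.25 = 128.84 kPa.
σ'_f = 128.84 > σ'_p = 72.6 kPa, so the stress path crosses the preconsolidation pressure — recompression up to σ'_p, then virgin compression beyond:
S_c = H/(1+e₀)·[C_r·log₁₀(σ'_p/σ'_0) + C_c·log₁₀(σ'_f/σ'_p)]
    = 4.9/1.69 × [0.033×log₁₀(72.6/28.591) + 0.29×log₁₀(128.84/72.6)]
    = 2.8994 × [0.013355 + 0.072243] = 0.2482 m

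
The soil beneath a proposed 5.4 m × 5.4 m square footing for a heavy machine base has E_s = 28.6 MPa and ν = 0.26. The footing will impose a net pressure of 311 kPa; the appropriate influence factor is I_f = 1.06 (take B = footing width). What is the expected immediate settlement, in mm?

S_e ≈ 58 mm

Immediate (elastic) settlement: S_e = q·B·(1−ν²)/E_s · I_f.
E_s = 28.6 MPa = 28600 kPa.
S_e = 311 × 5.4 × (1 − 0.26²) / 28600 × 1.06
    = 311 × 5.4 × 0.9324 / 28600 × 1.06
    = 0.05804 m = 58.04 mm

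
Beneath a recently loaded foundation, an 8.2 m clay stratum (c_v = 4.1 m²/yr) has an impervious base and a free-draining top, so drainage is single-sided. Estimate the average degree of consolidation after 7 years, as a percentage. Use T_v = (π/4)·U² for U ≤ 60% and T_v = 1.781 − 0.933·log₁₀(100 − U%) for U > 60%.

Drainage path length: H_d = H = 8.2 m (single drainage).
T_v = c_v·t/H_d² = 4.1×7/8.2² = 0.42683.
T_v = 0.42683 corresponds to the U > 60% branch:
U = 1 − 10^((1.781 − T_v)/0.933)/100 = 0.7172

U ≈ 71.7 %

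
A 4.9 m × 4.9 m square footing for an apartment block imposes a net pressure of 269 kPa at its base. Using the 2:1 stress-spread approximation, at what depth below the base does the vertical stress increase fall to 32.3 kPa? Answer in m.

2:1 spreading — at depth z the loaded area has grown by z in each plan dimension:
qB²/(B+z)² = Δσ_z ⇒ z = B(√(q/Δσ_z) − 1) = 4.9×(√(269/32.3) − 1) = 9.241 m

z ≈ 9.24 m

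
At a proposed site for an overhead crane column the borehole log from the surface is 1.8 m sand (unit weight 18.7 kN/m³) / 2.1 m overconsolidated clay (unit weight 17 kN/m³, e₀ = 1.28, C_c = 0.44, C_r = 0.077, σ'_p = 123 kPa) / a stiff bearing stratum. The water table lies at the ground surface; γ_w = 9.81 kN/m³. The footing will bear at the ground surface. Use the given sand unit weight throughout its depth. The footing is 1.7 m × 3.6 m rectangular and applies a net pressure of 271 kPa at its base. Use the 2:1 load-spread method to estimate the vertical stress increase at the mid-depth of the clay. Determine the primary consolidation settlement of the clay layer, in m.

Mid-depth of clay below the ground surface: z = 1.8 + 2.1/2 = 2.85 m.
Total vertical stress at mid-clay: σ_v = 18.7×1.8 + 17×1.05 = 51.51 kPa.
Pore pressure: u = 9.81×(2.85 − 0) = 27.959 kPa.
Initial effective stress: σ'_0 = σ_v − u = 51.51 − 27.959 = 23.551 kPa.
Stress increase at mid-clay by the 2:1 spreading method:
Δσ = qBL/((B+z)(L+z)) = 271×1.7×3.6/((1.7+2.85)(3.6+2.85)) = 56.513 kPa
Final effective stress: σ'_f = 23.551 + 56.513 = 80.064 kPa.
σ'_f = 80.064 ≤ σ'_p = 123 kPa, so the clay remains overconsolidated and only the recompression index applies:
S_c = C_r·H/(1+e₀)·log₁₀(σ'_f/σ'_0) = 0.077×2.1/2.28×log₁₀(80.064/23.551)
    = 0.070921 × 0.53143 = 0.03769 m

S_c ≈ 0.0377 m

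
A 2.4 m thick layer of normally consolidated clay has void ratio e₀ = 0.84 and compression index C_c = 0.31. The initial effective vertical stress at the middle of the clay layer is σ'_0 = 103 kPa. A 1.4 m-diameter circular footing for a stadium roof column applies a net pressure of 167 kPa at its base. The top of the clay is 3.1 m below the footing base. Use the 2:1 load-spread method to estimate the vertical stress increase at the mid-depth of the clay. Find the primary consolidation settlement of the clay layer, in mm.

Mid-depth of clay below the footing base: z = 3.1 + 2.4/2 = 4.3 m.
Stress increase at mid-clay by the 2:1 spreading method:
Δσ ≈ qD²/(D+z)² = 167×1.4²/(1.4+4.3)² = 10.074 kPa
Final effective stress: σ'_f = σ'_0 + Δσ = 103 + 10.074 = 113.07 kPa.
Normally consolidated clay, so the full stress increment lies on the virgin compression line:
S_c = C_c·H/(1+e₀)·log₁₀(σ'_f/σ'_0) = 0.31×2.4/(1+0.84)×log₁₀(113.07/103)
    = 0.40435 × 0.04051 = 0.01638 m

S_c ≈ 16.4 mm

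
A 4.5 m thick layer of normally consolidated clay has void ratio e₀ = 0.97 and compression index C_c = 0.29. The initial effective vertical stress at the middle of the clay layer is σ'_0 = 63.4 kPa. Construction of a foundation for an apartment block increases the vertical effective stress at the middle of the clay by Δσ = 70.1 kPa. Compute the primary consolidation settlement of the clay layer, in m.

Final effective stress: σ'_f = σ'_0 + Δσ = 63.4 + 70.1 = 133.5 kPa.
Normally consolidated clay, so the full stress increment lies on the virgin compression line:
S_c = C_c·H/(1+e₀)·log₁₀(σ'_f/σ'_0) = 0.29×4.5/(1+0.97)×log₁₀(133.5/63.4)
    = 0.66244 × 0.32339 = 0.2142 m

S_c ≈ 0.214 m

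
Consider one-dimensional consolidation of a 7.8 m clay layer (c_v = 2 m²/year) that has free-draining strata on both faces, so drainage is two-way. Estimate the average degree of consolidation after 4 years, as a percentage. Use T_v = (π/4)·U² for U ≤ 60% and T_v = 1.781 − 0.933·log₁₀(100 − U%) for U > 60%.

Drainage path length: H_d = H/2 = 3.9 m (double drainage).
T_v = c_v·t/H_d² = 2×4/3.9² = 0.52597.
T_v = 0.52597 corresponds to the U > 60% branch:
U = 1 − 10^((1.781 − T_v)/0.933)/100 = 0.7786

U ≈ 77.9 %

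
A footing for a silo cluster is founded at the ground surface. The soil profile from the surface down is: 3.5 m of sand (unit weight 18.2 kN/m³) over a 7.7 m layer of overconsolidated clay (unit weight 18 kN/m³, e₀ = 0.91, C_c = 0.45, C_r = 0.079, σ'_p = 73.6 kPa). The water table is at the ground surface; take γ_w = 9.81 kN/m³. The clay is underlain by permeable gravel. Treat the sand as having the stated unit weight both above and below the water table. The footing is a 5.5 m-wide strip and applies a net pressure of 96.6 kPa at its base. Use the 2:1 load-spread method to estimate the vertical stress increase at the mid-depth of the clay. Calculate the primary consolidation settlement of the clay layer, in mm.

S_c ≈ 285 mm

Mid-depth of clay below the ground surface: z = 3.5 + 7.7/2 = 7.35 m.
Total vertical stress at mid-clay: σ_v = 18.2×3.5 + 18×3.85 = 133 kPa.
Pore pressure: u = 9.81×(7.35 − 0) = 72.103 kPa.
Initial effective stress: σ'_0 = σ_v − u = 133 − 72.103 = 60.897 kPa.
Stress increase at mid-clay by the 2:1 spreading method:
Δσ = qB/(B+z) = 96.6×5.5/(5.5+7.35) = 41.346 kPa
Final effective stress: σ'_f = 60.897 + 41.346 = 102.24 kPa.
σ'_f = 102.24 > σ'_p = 73.6 kPa, so the stress path crosses the preconsolidation pressure — recompression up to σ'_p, then virgin compression beyond:
S_c = H/(1+e₀)·[C_r·log₁₀(σ'_p/σ'_0) + C_c·log₁₀(σ'_f/σ'_p)]
    = 7.7/1.91 × [0.079×log₁₀(73.6/60.897) + 0.45×log₁₀(102.24/73.6)]
    = 4.0314 × [0.0065003 + 0.064234] = 0.2852 m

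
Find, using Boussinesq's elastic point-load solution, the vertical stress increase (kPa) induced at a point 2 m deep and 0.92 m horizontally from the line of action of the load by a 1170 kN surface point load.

Boussinesq vertical stress below a point load on an elastic half-space:
Δσ_z = 3P/(2πz²) · [1 + (r/z)²]^(−5/2)
r/z = 0.92/2 = 0.46; [1+(r/z)²]^(−5/2) = 0.61887.
Δσ_z = 3×1170/(2π×2²) × 0.61887 = 139.66 × 0.61887 = 86.43 kPa

Δσ_z ≈ 86.4 kPa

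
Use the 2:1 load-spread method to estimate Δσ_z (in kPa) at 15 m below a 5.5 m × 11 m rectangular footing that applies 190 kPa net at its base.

Δσ_z ≈ 21.6 kPa

By the 2:1 method the load spreads at 1 horizontal : 2 vertical, so at depth z the loaded area has grown by z in each plan dimension:
Δσ = qBL/((B+z)(L+z)) = 190×5.5×11/((5.5+15)(11+15)) = 21.567 kPa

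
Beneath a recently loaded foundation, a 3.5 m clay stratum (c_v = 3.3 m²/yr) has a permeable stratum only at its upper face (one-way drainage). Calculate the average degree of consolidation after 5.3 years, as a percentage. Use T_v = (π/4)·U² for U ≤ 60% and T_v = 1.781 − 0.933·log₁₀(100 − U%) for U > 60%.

U ≈ 97.6 %

Drainage path length: H_d = H = 3.5 m (single drainage).
T_v = c_v·t/H_d² = 3.3×5.3/3.5² = 1.4278.
T_v = 1.4278 corresponds to the U > 60% branch:
U = 1 − 10^((1.781 − T_v)/0.933)/100 = 0.9761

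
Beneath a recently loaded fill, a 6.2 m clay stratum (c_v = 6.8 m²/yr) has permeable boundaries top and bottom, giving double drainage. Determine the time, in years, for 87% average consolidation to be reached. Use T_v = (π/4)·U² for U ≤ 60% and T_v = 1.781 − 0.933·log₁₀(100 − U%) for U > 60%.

Drainage path length: H_d = H/2 = 3.1 m (double drainage).
U > 60%: T_v = 1.781 − 0.933·log₁₀(100 − 87) = 0.74169.
t = T_v·H_d²/c_v = 0.74169×3.1²/6.8 = 1.048 years.

t ≈ 1.05 years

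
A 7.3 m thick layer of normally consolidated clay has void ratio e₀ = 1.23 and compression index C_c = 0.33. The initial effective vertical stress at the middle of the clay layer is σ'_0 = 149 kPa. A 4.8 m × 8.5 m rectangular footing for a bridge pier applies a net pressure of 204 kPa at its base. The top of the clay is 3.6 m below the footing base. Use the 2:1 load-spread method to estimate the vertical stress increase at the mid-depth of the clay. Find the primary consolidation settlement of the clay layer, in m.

S_c ≈ 0.121 m

Mid-depth of clay below the footing base: z = 3.6 + 7.3/2 = 7.25 m.
Stress increase at mid-clay by the 2:1 spreading method:
Δσ = qBL/((B+z)(L+z)) = 204×4.8×8.5/((4.8+7.25)(8.5+7.25)) = 43.855 kPa
Final effective stress: σ'_f = σ'_0 + Δσ = 149 + 43.855 = 192.85 kPa.
Normally consolidated clay, so the full stress increment lies on the virgin compression line:
S_c = C_c·H/(1+e₀)·log₁₀(σ'_f/σ'_0) = 0.33×7.3/(1+1.23)×log₁₀(192.85/149)
    = 1.0803 × 0.11203 = 0.121 m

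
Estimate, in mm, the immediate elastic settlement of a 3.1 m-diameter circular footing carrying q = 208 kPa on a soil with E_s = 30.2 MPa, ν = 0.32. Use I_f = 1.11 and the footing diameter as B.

Immediate (elastic) settlement: S_e = q·B·(1−ν²)/E_s · I_f.
E_s = 30.2 MPa = 30200 kPa.
S_e = 208 × 3.1 × (1 − 0.32²) / 30200 × 1.11
    = 208 × 3.1 × 0.8976 / 30200 × 1.11
    = 0.02127 m = 21.27 mm

S_e ≈ 21.3 mm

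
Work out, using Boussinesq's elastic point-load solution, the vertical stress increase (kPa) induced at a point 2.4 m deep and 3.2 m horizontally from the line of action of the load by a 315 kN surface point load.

Δσ_z ≈ 2.03 kPa

Boussinesq vertical stress below a point load on an elastic half-space:
Δσ_z = 3P/(2πz²) · [1 + (r/z)²]^(−5/2)
r/z = 3.2/2.4 = 1.3333; [1+(r/z)²]^(−5/2) = 0.07776.
Δσ_z = 3×315/(2π×2.4²) × 0.07776 = 26.111 × 0.07776 = 2.03 kPa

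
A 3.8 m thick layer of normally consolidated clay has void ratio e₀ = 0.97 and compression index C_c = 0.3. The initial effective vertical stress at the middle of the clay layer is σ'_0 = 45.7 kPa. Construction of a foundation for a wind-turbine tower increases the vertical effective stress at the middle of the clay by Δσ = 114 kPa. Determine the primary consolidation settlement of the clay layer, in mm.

Final effective stress: σ'_f = σ'_0 + Δσ = 45.7 + 114 = 159.7 kPa.
Normally consolidated clay, so the full stress increment lies on the virgin compression line:
S_c = C_c·H/(1+e₀)·log₁₀(σ'_f/σ'_0) = 0.3×3.8/(1+0.97)×log₁₀(159.7/45.7)
    = 0.57868 × 0.54339 = 0.3144 m

S_c ≈ 314 mm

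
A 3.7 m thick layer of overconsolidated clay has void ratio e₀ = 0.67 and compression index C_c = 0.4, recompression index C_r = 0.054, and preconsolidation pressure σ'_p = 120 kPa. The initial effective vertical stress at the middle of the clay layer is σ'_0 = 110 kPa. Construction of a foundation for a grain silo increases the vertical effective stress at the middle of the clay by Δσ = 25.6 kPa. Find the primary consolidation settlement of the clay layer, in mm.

S_c ≈ 51.6 mm

Final effective stress: σ'_f = 110 + 25.6 = 135.6 kPa.
σ'_f = 135.6 > σ'_p = 120 kPa, so the stress path crosses the preconsolidation pressure — recompression up to σ'_p, then virgin compression beyond:
S_c = H/(1+e₀)·[C_r·log₁₀(σ'_p/σ'_0) + C_c·log₁₀(σ'_f/σ'_p)]
    = 3.7/1.67 × [0.054×log₁₀(120/110) + 0.4×log₁₀(135.6/120)]
    = 2.2156 × [0.0020406 + 0.021231] = 0.05156 m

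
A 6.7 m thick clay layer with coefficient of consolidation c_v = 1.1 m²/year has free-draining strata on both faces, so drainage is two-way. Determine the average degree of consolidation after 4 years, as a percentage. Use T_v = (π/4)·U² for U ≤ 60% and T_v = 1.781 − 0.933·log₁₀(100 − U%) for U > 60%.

Drainage path length: H_d = H/2 = 3.35 m (double drainage).
T_v = c_v·t/H_d² = 1.1×4/3.35² = 0.39207.
T_v = 0.39207 corresponds to the U > 60% branch:
U = 1 − 10^((1.781 − T_v)/0.933)/100 = 0.6919

U ≈ 69.2 %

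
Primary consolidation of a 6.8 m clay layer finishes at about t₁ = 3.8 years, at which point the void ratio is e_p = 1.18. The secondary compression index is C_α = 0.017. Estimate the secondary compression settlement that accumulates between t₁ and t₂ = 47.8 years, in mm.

S_s ≈ 58.3 mm

Secondary compression: S_s = C_α·H/(1+e_p)·log₁₀(t₂/t₁)
S_s = 0.017×6.8/(1+1.18)×log₁₀(47.8/3.8)
    = 0.05303 × 1.1 = 0.05831 m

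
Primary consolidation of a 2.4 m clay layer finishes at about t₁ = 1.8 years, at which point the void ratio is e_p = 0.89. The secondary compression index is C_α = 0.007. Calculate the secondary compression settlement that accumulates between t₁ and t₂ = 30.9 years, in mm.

Secondary compression: S_s = C_α·H/(1+e_p)·log₁₀(t₂/t₁)
S_s = 0.007×2.4/(1+0.89)×log₁₀(30.9/1.8)
    = 0.008889 × 1.235 = 0.01097 m

S_s ≈ 11 mm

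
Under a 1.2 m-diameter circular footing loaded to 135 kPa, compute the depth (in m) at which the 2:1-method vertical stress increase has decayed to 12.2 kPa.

z ≈ 2.79 m

2:1 spreading — at depth z the loaded area has grown by z in each plan dimension:
qD²/(D+z)² = Δσ_z ⇒ z = D(√(q/Δσ_z) − 1) = 1.2×(√(135/12.2) − 1) = 2.792 m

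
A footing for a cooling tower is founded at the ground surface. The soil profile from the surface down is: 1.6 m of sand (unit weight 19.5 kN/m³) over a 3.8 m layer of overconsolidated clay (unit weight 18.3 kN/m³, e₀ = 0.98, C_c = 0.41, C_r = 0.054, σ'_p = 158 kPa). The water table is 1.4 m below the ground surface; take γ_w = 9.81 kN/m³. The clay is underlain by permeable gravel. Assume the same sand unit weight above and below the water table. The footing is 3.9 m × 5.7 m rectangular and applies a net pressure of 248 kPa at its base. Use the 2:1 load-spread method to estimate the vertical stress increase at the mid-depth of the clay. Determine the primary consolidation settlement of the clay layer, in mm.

Mid-depth of clay below the ground surface: z = 1.6 + 3.8/2 = 3.5 m.
Total vertical stress at mid-clay: σ_v = 19.5×1.6 + 18.3×1.9 = 65.97 kPa.
Pore pressure: u = 9.81×(3.5 − 1.4) = 20.601 kPa.
Initial effective stress: σ'_0 = σ_v − u = 65.97 − 20.601 = 45.369 kPa.
Stress increase at mid-clay by the 2:1 spreading method:
Δσ = qBL/((B+z)(L+z)) = 248×3.9×5.7/((3.9+3.5)(5.7+3.5)) = 80.979 kPa
Final effective stress: σ'_f = 45.369 + 80.979 = 126.35 kPa.
σ'_f = 126.35 ≤ σ'_p = 158 kPa, so the clay remains overconsolidated and only the recompression index applies:
S_c = C_r·H/(1+e₀)·log₁₀(σ'_f/σ'_0) = 0.054×3.8/1.98×log₁₀(126.35/45.369)
    = 0.10364 × 0.44482 = 0.0461 m

S_c ≈ 46.1 mm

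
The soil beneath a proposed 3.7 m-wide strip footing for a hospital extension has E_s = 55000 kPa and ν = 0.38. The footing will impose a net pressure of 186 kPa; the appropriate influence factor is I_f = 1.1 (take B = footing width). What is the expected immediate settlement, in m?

S_e ≈ 0.0118 m

Immediate (elastic) settlement: S_e = q·B·(1−ν²)/E_s · I_f.
S_e = 186 × 3.7 × (1 − 0.38²) / 55000 × 1.1
    = 186 × 3.7 × 0.8556 / 55000 × 1.1
    = 0.01178 m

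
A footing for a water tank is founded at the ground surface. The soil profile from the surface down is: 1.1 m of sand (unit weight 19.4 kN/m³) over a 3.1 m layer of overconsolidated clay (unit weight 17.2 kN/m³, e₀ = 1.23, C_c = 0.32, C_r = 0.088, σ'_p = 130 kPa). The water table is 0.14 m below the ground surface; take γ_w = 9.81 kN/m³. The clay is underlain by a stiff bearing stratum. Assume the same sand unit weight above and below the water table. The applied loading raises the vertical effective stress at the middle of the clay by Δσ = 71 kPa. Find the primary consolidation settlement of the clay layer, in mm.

Mid-depth of clay below the ground surface: z = 1.1 + 3.1/2 = 2.65 m.
Total vertical stress at mid-clay: σ_v = 19.4×1.1 + 17.2×1.55 = 48 kPa.
Pore pressure: u = 9.81×(2.65 − 0.14) = 24.623 kPa.
Initial effective stress: σ'_0 = σ_v − u = 48 − 24.623 = 23.377 kPa.
Final effective stress: σ'_f = 23.377 + 71 = 94.377 kPa.
σ'_f = 94.377 ≤ σ'_p = 130 kPa, so the clay remains overconsolidated and only the recompression index applies:
S_c = C_r·H/(1+e₀)·log₁₀(σ'_f/σ'_0) = 0.088×3.1/2.23×log₁₀(94.377/23.377)
    = 0.12233 × 0.60608 = 0.07414 m

S_c ≈ 74.1 mm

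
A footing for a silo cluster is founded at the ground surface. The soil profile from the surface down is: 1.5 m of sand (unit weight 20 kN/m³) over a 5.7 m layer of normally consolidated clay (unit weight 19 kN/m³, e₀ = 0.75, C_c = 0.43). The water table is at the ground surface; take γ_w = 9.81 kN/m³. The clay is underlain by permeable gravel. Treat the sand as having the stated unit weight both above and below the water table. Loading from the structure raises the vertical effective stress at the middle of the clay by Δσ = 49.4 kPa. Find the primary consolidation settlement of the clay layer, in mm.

Mid-depth of clay below the ground surface: z = 1.5 + 5.7/2 = 4.35 m.
Total vertical stress at mid-clay: σ_v = 20×1.5 + 19×2.85 = 84.15 kPa.
Pore pressure: u = 9.81×(4.35 − 0) = 42.673 kPa.
Initial effective stress: σ'_0 = σ_v − u = 84.15 − 42.673 = 41.477 kPa.
Final effective stress: σ'_f = σ'_0 + Δσ = 41.477 + 49.4 = 90.877 kPa.
Normally consolidated clay, so the full stress increment lies on the virgin compression line:
S_c = C_c·H/(1+e₀)·log₁₀(σ'_f/σ'_0) = 0.43×5.7/(1+0.75)×log₁₀(90.877/41.477)
    = 1.4006 × 0.34065 = 0.4771 m

S_c ≈ 477 mm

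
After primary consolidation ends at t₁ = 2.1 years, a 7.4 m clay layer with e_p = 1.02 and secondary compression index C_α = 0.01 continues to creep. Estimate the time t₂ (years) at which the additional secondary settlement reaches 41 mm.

S_s = C_α·H/(1+e_p)·log₁₀(t₂/t₁) ⇒ log₁₀(t₂/t₁) = S_s·(1+e_p)/(C_α·H).
log₁₀(t₂/t₁) = 0.041 × (1+1.02) / (0.01×7.4) = 1.119
t₂ = t₁ × 10^1.119 = 2.1 × 13.16 = 27.63 years

t₂ ≈ 27.6 years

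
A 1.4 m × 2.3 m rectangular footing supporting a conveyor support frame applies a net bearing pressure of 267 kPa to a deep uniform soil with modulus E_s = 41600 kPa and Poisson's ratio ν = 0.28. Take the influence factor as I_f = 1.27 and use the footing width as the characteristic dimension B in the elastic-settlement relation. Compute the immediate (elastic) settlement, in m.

Immediate (elastic) settlement: S_e = q·B·(1−ν²)/E_s · I_f.
S_e = 267 × 1.4 × (1 − 0.28²) / 41600 × 1.27
    = 267 × 1.4 × 0.9216 / 41600 × 1.27
    = 0.01052 m

S_e ≈ 0.0105 m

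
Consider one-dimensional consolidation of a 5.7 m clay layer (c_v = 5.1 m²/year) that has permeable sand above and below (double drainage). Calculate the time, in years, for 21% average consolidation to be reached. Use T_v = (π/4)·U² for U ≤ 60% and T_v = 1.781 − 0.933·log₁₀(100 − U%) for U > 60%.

Drainage path length: H_d = H/2 = 2.85 m (double drainage).
U ≤ 60%: T_v = (π/4)·U² = (π/4)×0.21² = 0.034636.
t = T_v·H_d²/c_v = 0.034636×2.85²/5.1 = 0.05516 years.

t ≈ 0.0552 years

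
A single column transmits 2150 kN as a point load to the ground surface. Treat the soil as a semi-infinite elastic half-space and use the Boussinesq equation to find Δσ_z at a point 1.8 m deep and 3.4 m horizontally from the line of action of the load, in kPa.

Δσ_z ≈ 7.1 kPa

Boussinesq vertical stress below a point load on an elastic half-space:
Δσ_z = 3P/(2πz²) · [1 + (r/z)²]^(−5/2)
r/z = 3.4/1.8 = 1.8889; [1+(r/z)²]^(−5/2) = 0.022424.
Δσ_z = 3×2150/(2π×1.8²) × 0.022424 = 316.84 × 0.022424 = 7.105 kPa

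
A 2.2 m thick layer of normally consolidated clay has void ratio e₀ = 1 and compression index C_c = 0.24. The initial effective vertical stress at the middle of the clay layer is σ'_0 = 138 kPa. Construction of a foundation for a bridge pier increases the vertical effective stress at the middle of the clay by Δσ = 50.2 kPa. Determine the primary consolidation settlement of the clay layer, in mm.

S_c ≈ 35.6 mm

Final effective stress: σ'_f = σ'_0 + Δσ = 138 + 50.2 = 188.2 kPa.
Normally consolidated clay, so the full stress increment lies on the virgin compression line:
S_c = C_c·H/(1+e₀)·log₁₀(σ'_f/σ'_0) = 0.24×2.2/(1+1)×log₁₀(188.2/138)
    = 0.264 × 0.13474 = 0.03557 m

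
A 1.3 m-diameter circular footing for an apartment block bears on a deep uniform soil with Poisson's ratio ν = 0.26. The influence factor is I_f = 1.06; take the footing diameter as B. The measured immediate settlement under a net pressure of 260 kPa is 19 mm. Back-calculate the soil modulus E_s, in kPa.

S_e = q·B·(1−ν²)/E_s · I_f  ⇒  E_s = q·B·(1−ν²)·I_f / S_e.
E_s = 260 × 1.3 × 0.9324 × 1.06 / 0.019 = 17580 kPa

E_s ≈ 17600 kPa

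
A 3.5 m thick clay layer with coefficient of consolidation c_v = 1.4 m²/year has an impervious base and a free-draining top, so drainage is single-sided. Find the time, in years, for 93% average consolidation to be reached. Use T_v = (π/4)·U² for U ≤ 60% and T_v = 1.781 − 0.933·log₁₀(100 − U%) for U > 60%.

t ≈ 8.68 years

Drainage path length: H_d = H = 3.5 m (single drainage).
U > 60%: T_v = 1.781 − 0.933·log₁₀(100 − 93) = 0.99252.
t = T_v·H_d²/c_v = 0.99252×3.5²/1.4 = 8.685 years.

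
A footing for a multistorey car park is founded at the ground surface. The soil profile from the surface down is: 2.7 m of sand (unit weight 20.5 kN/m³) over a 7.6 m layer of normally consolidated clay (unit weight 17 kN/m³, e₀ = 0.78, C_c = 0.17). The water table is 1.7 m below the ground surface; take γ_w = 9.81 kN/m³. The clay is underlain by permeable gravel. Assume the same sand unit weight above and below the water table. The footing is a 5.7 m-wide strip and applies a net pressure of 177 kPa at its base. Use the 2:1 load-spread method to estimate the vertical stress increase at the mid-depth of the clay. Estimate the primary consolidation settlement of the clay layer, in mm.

Mid-depth of clay below the ground surface: z = 2.7 + 7.6/2 = 6.5 m.
Total vertical stress at mid-clay: σ_v = 20.5×2.7 + 17×3.8 = 119.95 kPa.
Pore pressure: u = 9.81×(6.5 − 1.7) = 47.088 kPa.
Initial effective stress: σ'_0 = σ_v − u = 119.95 − 47.088 = 72.862 kPa.
Stress increase at mid-clay by the 2:1 spreading method:
Δσ = qB/(B+z) = 177×5.7/(5.7+6.5) = 82.697 kPa
Final effective stress: σ'_f = σ'_0 + Δσ = 72.862 + 82.697 = 155.56 kPa.
Normally consolidated clay, so the full stress increment lies on the virgin compression line:
S_c = C_c·H/(1+e₀)·log₁₀(σ'_f/σ'_0) = 0.17×7.6/(1+0.78)×log₁₀(155.56/72.862)
    = 0.72584 × 0.3294 = 0.2391 m

S_c ≈ 239 mm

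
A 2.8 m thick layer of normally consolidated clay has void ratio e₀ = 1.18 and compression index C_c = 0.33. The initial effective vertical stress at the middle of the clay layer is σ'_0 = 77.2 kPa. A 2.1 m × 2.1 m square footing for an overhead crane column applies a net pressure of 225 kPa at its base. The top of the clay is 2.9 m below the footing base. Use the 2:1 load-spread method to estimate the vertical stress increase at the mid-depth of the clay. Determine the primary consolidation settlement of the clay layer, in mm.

Mid-depth of clay below the footing base: z = 2.9 + 2.8/2 = 4.3 m.
Stress increase at mid-clay by the 2:1 spreading method:
Δσ = qBL/((B+z)(L+z)) = 225×2.1×2.1/((2.1+4.3)(2.1+4.3)) = 24.225 kPa
Final effective stress: σ'_f = σ'_0 + Δσ = 77.2 + 24.225 = 101.43 kPa.
Normally consolidated clay, so the full stress increment lies on the virgin compression line:
S_c = C_c·H/(1+e₀)·log₁₀(σ'_f/σ'_0) = 0.33×2.8/(1+1.18)×log₁₀(101.43/77.2)
    = 0.42385 × 0.11855 = 0.05025 m

S_c ≈ 50.2 mm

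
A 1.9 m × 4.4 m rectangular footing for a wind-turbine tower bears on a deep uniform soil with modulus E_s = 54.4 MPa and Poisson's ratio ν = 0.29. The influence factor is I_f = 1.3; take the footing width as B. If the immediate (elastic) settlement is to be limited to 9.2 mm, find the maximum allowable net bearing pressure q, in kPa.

q ≈ 221 kPa

E_s = 54.4 MPa = 54400 kPa.
S_e = q·B·(1−ν²)/E_s · I_f  ⇒  q = S_e·E_s / (B·(1−ν²)·I_f).
q = 0.0092 × 54400 / (1.9 × 0.9159 × 1.3) = 221.2 kPa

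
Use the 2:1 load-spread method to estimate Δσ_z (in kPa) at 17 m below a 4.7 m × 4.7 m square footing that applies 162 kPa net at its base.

By the 2:1 method the load spreads at 1 horizontal : 2 vertical, so at depth z the loaded area has grown by z in each plan dimension:
Δσ = qBL/((B+z)(L+z)) = 162×4.7×4.7/((4.7+17)(4.7+17)) = 7.5996 kPa

Δσ_z ≈ 7.6 kPa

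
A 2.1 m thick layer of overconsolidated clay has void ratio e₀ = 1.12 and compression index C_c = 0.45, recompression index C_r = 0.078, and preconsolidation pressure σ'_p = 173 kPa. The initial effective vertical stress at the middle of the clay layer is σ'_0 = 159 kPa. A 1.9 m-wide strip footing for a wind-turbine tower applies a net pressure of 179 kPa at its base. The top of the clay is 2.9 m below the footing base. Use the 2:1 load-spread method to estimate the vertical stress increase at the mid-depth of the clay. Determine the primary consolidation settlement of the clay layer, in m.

S_c ≈ 0.0468 m

Mid-depth of clay below the footing base: z = 2.9 + 2.1/2 = 3.95 m.
Stress increase at mid-clay by the 2:1 spreading method:
Δσ = qB/(B+z) = 179×1.9/(1.9+3.95) = 58.137 kPa
Final effective stress: σ'_f = 159 + 58.137 = 217.14 kPa.
σ'_f = 217.14 > σ'_p = 173 kPa, so the stress path crosses the preconsolidation pressure — recompression up to σ'_p, then virgin compression beyond:
S_c = H/(1+e₀)·[C_r·log₁₀(σ'_p/σ'_0) + C_c·log₁₀(σ'_f/σ'_p)]
    = 2.1/2.12 × [0.078×log₁₀(173/159) + 0.45×log₁₀(217.14/173)]
    = 0.99057 × [0.0028586 + 0.044412] = 0.04682 m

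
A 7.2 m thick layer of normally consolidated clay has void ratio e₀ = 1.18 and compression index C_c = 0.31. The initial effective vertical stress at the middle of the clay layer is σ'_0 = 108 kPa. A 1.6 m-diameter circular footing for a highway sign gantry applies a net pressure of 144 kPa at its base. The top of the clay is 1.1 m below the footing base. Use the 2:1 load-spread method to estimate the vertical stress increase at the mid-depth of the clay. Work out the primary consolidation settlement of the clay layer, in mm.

S_c ≈ 36.7 mm

Mid-depth of clay below the footing base: z = 1.1 + 7.2/2 = 4.7 m.
Stress increase at mid-clay by the 2:1 spreading method:
Δσ ≈ qD²/(D+z)² = 144×1.6²/(1.6+4.7)² = 9.288 kPa
Final effective stress: σ'_f = σ'_0 + Δσ = 108 + 9.288 = 117.29 kPa.
Normally consolidated clay, so the full stress increment lies on the virgin compression line:
S_c = C_c·H/(1+e₀)·log₁₀(σ'_f/σ'_0) = 0.31×7.2/(1+1.18)×log₁₀(117.29/108)
    = 1.0239 × 0.035837 = 0.03669 m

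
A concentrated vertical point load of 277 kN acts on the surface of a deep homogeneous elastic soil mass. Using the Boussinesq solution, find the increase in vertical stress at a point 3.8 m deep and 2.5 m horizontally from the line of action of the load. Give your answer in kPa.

Δσ_z ≈ 3.73 kPa

Boussinesq vertical stress below a point load on an elastic half-space:
Δσ_z = 3P/(2πz²) · [1 + (r/z)²]^(−5/2)
r/z = 2.5/3.8 = 0.65789; [1+(r/z)²]^(−5/2) = 0.40693.
Δσ_z = 3×277/(2π×3.8²) × 0.40693 = 9.1591 × 0.40693 = 3.727 kPa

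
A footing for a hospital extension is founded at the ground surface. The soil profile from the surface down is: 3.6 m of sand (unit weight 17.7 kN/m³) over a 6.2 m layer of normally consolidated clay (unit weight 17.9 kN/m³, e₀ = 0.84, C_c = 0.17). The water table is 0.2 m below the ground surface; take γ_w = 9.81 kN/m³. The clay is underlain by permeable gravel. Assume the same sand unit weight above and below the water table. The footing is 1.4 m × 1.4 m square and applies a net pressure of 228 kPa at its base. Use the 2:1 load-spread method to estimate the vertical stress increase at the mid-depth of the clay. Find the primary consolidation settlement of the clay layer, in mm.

Mid-depth of clay below the ground surface: z = 3.6 + 6.2/2 = 6.7 m.
Total vertical stress at mid-clay: σ_v = 17.7×3.6 + 17.9×3.1 = 119.21 kPa.
Pore pressure: u = 9.81×(6.7 − 0.2) = 63.765 kPa.
Initial effective stress: σ'_0 = σ_v − u = 119.21 − 63.765 = 55.445 kPa.
Stress increase at mid-clay by the 2:1 spreading method:
Δσ = qBL/((B+z)(L+z)) = 228×1.4×1.4/((1.4+6.7)(1.4+6.7)) = 6.8112 kPa
Final effective stress: σ'_f = σ'_0 + Δσ = 55.445 + 6.8112 = 62.256 kPa.
Normally consolidated clay, so the full stress increment lies on the virgin compression line:
S_c = C_c·H/(1+e₀)·log₁₀(σ'_f/σ'_0) = 0.17×6.2/(1+0.84)×log₁₀(62.256/55.445)
    = 0.57283 × 0.050319 = 0.02882 m

S_c ≈ 28.8 mm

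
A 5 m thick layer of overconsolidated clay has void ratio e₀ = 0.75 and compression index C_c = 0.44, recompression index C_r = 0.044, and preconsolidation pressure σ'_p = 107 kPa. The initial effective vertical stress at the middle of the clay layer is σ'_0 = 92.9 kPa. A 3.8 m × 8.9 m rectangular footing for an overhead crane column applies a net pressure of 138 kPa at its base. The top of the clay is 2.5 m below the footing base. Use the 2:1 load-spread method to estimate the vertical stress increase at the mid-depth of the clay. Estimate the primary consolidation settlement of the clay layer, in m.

Mid-depth of clay below the footing base: z = 2.5 + 5/2 = 5 m.
Stress increase at mid-clay by the 2:1 spreading method:
Δσ = qBL/((B+z)(L+z)) = 138×3.8×8.9/((3.8+5)(8.9+5)) = 38.155 kPa
Final effective stress: σ'_f = 92.9 + 38.155 = 131.06 kPa.
σ'_f = 131.06 > σ'_p = 107 kPa, so the stress path crosses the preconsolidation pressure — recompression up to σ'_p, then virgin compression beyond:
S_c = H/(1+e₀)·[C_r·log₁₀(σ'_p/σ'_0) + C_c·log₁₀(σ'_f/σ'_p)]
    = 5/1.75 × [0.044×log₁₀(107/92.9) + 0.44×log₁₀(131.06/107)]
    = 2.8571 × [0.0027002 + 0.038758] = 0.1185 m

S_c ≈ 0.118 m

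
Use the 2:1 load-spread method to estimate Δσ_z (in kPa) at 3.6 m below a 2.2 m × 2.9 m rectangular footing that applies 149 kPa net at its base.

Δσ_z ≈ 25.2 kPa

By the 2:1 method the load spreads at 1 horizontal : 2 vertical, so at depth z the loaded area has grown by z in each plan dimension:
Δσ = qBL/((B+z)(L+z)) = 149×2.2×2.9/((2.2+3.6)(2.9+3.6)) = 25.215 kPa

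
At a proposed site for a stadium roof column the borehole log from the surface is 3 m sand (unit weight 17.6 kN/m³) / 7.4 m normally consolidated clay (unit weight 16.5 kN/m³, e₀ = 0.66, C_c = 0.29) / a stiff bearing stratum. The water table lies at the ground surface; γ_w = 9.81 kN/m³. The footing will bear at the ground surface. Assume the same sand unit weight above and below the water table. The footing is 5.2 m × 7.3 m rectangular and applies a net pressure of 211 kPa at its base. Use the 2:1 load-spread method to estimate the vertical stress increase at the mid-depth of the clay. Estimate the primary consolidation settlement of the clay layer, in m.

S_c ≈ 0.389 m

Mid-depth of clay below the ground surface: z = 3 + 7.4/2 = 6.7 m.
Total vertical stress at mid-clay: σ_v = 17.6×3 + 16.5×3.7 = 113.85 kPa.
Pore pressure: u = 9.81×(6.7 − 0) = 65.727 kPa.
Initial effective stress: σ'_0 = σ_v − u = 113.85 − 65.727 = 48.123 kPa.
Stress increase at mid-clay by the 2:1 spreading method:
Δσ = qBL/((B+z)(L+z)) = 211×5.2×7.3/((5.2+6.7)(7.3+6.7)) = 48.077 kPa
Final effective stress: σ'_f = σ'_0 + Δσ = 48.123 + 48.077 = 96.2 kPa.
Normally consolidated clay, so the full stress increment lies on the virgin compression line:
S_c = C_c·H/(1+e₀)·log₁₀(σ'_f/σ'_0) = 0.29×7.4/(1+0.66)×log₁₀(96.2/48.123)
    = 1.2928 × 0.30082 = 0.3889 m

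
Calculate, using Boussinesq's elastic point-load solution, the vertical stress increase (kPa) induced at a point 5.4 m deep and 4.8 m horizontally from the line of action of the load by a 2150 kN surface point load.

Δσ_z ≈ 8.21 kPa

Boussinesq vertical stress below a point load on an elastic half-space:
Δσ_z = 3P/(2πz²) · [1 + (r/z)²]^(−5/2)
r/z = 4.8/5.4 = 0.88889; [1+(r/z)²]^(−5/2) = 0.23323.
Δσ_z = 3×2150/(2π×5.4²) × 0.23323 = 35.204 × 0.23323 = 8.211 kPa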